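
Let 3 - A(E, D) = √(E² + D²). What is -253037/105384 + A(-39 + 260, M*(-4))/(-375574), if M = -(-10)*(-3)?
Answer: -47517217195/19789745208 + √63241/375574 ≈ -2.4004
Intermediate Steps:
M = -30 (M = -10*3 = -30)
A(E, D) = 3 - √(D² + E²) (A(E, D) = 3 - √(E² + D²) = 3 - √(D² + E²))
-253037/105384 + A(-39 + 260, M*(-4))/(-375574) = -253037/105384 + (3 - √((-30*(-4))² + (-39 + 260)²))/(-375574) = -253037*1/105384 + (3 - √(120² + 221²))*(-1/375574) = -253037/105384 + (3 - √(14400 + 48841))*(-1/375574) = -253037/105384 + (3 - √63241)*(-1/375574) = -253037/105384 + (-3/375574 + √63241/375574) = -47517217195/19789745208 + √63241/375574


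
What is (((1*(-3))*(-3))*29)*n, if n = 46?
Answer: 12006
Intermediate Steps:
(((1*(-3))*(-3))*29)*n = (((1*(-3))*(-3))*29)*46 = (-3*(-3)*29)*46 = (9*29)*46 = 261*46 = 12006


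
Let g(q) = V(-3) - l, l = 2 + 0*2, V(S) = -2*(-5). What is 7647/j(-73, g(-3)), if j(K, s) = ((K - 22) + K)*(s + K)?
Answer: 2549/3640 ≈ 0.70027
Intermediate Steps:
V(S) = 10
l = 2 (l = 2 + 0 = 2)
g(q) = 8 (g(q) = 10 - 1*2 = 10 - 2 = 8)
j(K, s) = (-22 + 2*K)*(K + s) (j(K, s) = ((-22 + K) + K)*(K + s) = (-22 + 2*K)*(K + s))
7647/j(-73, g(-3)) = 7647/(-22*(-73) - 22*8 + 2*(-73)² + 2*(-73)*8) = 7647/(1606 - 176 + 2*5329 - 1168) = 7647/(1606 - 176 + 10658 - 1168) = 7647/10920 = 7647*(1/10920) = 2549/3640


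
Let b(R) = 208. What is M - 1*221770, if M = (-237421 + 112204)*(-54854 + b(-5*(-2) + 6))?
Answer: 6842386412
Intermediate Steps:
M = 6842608182 (M = (-237421 + 112204)*(-54854 + 208) = -125217*(-54646) = 6842608182)
M - 1*221770 = 6842608182 - 1*221770 = 6842608182 - 221770 = 6842386412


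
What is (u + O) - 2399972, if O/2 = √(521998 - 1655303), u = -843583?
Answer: -3243555 + 2*I*√1133305 ≈ -3.2436e+6 + 2129.1*I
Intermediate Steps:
O = 2*I*√1133305 (O = 2*√(521998 - 1655303) = 2*√(-1133305) = 2*(I*√1133305) = 2*I*√1133305 ≈ 2129.1*I)
(u + O) - 2399972 = (-843583 + 2*I*√1133305) - 2399972 = -3243555 + 2*I*√1133305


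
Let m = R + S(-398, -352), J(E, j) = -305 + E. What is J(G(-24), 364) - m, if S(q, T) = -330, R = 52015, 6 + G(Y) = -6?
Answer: -52002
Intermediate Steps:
G(Y) = -12 (G(Y) = -6 - 6 = -12)
m = 51685 (m = 52015 - 330 = 51685)
J(G(-24), 364) - m = (-305 - 12) - 1*51685 = -317 - 51685 = -52002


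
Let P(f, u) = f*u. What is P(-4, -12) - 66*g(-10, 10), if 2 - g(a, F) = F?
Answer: 576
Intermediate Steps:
g(a, F) = 2 - F
P(-4, -12) - 66*g(-10, 10) = -4*(-12) - 66*(2 - 1*10) = 48 - 66*(2 - 10) = 48 - 66*(-8) = 48 + 528 = 576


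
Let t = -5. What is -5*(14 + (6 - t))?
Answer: -125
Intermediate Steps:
-5*(14 + (6 - t)) = -5*(14 + (6 - 1*(-5))) = -5*(14 + (6 + 5)) = -5*(14 + 11) = -5*25 = -125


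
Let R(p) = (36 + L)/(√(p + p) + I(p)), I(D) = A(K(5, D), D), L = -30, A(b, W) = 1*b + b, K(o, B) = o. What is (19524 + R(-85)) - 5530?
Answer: 125948/9 - I*√170/45 ≈ 13994.0 - 0.28974*I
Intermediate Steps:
A(b, W) = 2*b (A(b, W) = b + b = 2*b)
I(D) = 10 (I(D) = 2*5 = 10)
R(p) = 6/(10 + √2*√p) (R(p) = (36 - 30)/(√(p + p) + 10) = 6/(√(2*p) + 10) = 6/(√2*√p + 10) = 6/(10 + √2*√p))
(19524 + R(-85)) - 5530 = (19524 + 6/(10 + √2*√(-85))) - 5530 = (19524 + 6/(10 + √2*(I*√85))) - 5530 = (19524 + 6/(10 + I*√170)) - 5530 = 13994 + 6/(10 + I*√170)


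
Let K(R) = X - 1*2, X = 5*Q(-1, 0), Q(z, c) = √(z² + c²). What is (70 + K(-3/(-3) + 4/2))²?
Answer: 5329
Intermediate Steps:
Q(z, c) = √(c² + z²)
X = 5 (X = 5*√(0² + (-1)²) = 5*√(0 + 1) = 5*√1 = 5*1 = 5)
K(R) = 3 (K(R) = 5 - 1*2 = 5 - 2 = 3)
(70 + K(-3/(-3) + 4/2))² = (70 + 3)² = 73² = 5329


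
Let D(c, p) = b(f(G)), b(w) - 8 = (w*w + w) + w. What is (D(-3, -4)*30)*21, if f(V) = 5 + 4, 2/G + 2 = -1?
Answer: 67410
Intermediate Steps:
G = -⅔ (G = 2/(-2 - 1) = 2/(-3) = 2*(-⅓) = -⅔ ≈ -0.66667)
f(V) = 9
b(w) = 8 + w² + 2*w (b(w) = 8 + ((w*w + w) + w) = 8 + ((w² + w) + w) = 8 + ((w + w²) + w) = 8 + (w² + 2*w) = 8 + w² + 2*w)
D(c, p) = 107 (D(c, p) = 8 + 9² + 2*9 = 8 + 81 + 18 = 107)
(D(-3, -4)*30)*21 = (107*30)*21 = 3210*21 = 67410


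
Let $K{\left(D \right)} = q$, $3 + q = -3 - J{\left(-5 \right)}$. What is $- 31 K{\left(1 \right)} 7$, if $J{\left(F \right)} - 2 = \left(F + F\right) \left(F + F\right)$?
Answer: $23436$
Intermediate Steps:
$J{\left(F \right)} = 2 + 4 F^{2}$ ($J{\left(F \right)} = 2 + \left(F + F\right) \left(F + F\right) = 2 + 2 F 2 F = 2 + 4 F^{2}$)
$q = -108$ ($q = -3 - \left(5 + 100\right) = -3 - 105 = -108$)
$K{\left(D \right)} = -108$
$- 31 K{\left(1 \right)} 7 = \left(-31\right) \left(-108\right) 7 = 3348 \cdot 7 = 23436$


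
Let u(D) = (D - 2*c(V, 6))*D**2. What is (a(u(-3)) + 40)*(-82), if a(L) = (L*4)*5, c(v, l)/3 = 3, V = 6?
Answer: 306680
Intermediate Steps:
c(v, l) = 9 (c(v, l) = 3*3 = 9)
u(D) = D**2*(-18 + D) (u(D) = (D - 2*9)*D**2 = (D - 18)*D**2 = (-18 + D)*D**2 = D**2*(-18 + D))
a(L) = 20*L (a(L) = (4*L)*5 = 20*L)
(a(u(-3)) + 40)*(-82) = (20*((-3)**2*(-18 - 3)) + 40)*(-82) = (20*(9*(-21)) + 40)*(-82) = (20*(-189) + 40)*(-82) = (-3780 + 40)*(-82) = -3740*(-82) = 306680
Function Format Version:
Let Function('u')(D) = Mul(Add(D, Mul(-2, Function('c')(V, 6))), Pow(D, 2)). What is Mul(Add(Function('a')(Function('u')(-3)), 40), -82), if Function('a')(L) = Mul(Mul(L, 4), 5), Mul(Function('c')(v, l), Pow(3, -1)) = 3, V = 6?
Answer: 306680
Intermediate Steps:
Function('c')(v, l) = 9 (Function('c')(v, l) = Mul(3, 3) = 9)
Function('u')(D) = Mul(Pow(D, 2), Add(-18, D)) (Function('u')(D) = Mul(Add(D, Mul(-2, 9)), Pow(D, 2)) = Mul(Add(D, -18), Pow(D, 2)) = Mul(Add(-18, D), Pow(D, 2)) = Mul(Pow(D, 2), Add(-18, D)))
Function('a')(L) = Mul(20, L) (Function('a')(L) = Mul(Mul(4, L), 5) = Mul(20, L))
Mul(Add(Function('a')(Function('u')(-3)), 40), -82) = Mul(Add(Mul(20, Mul(Pow(-3, 2), Add(-18, -3))), 40), -82) = Mul(Add(Mul(20, Mul(9, -21)), 40), -82) = Mul(Add(Mul(20, -189), 40), -82) = Mul(Add(-3780, 40), -82) = Mul(-3740, -82) = 306680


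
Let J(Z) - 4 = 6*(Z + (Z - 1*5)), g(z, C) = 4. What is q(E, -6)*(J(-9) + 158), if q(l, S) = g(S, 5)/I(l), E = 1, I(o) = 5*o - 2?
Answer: 32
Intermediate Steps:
I(o) = -2 + 5*o
J(Z) = -26 + 12*Z (J(Z) = 4 + 6*(Z + (Z - 1*5)) = 4 + 6*(Z + (Z - 5)) = 4 + 6*(Z + (-5 + Z)) = 4 + 6*(-5 + 2*Z) = 4 + (-30 + 12*Z) = -26 + 12*Z)
q(l, S) = 4/(-2 + 5*l)
q(E, -6)*(J(-9) + 158) = (4/(-2 + 5*1))*((-26 + 12*(-9)) + 158) = (4/(-2 + 5))*((-26 - 108) + 158) = (4/3)*(-134 + 158) = (4*(⅓))*24 = (4/3)*24 = 32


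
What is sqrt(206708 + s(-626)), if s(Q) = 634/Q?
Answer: sqrt(20250876831)/313 ≈ 454.65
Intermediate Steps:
sqrt(206708 + s(-626)) = sqrt(206708 + 634/(-626)) = sqrt(206708 + 634*(-1/626)) = sqrt(206708 - 317/313) = sqrt(64699287/313) = sqrt(20250876831)/313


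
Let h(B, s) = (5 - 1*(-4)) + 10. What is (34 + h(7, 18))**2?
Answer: 2809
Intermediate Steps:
h(B, s) = 19 (h(B, s) = (5 + 4) + 10 = 9 + 10 = 19)
(34 + h(7, 18))**2 = (34 + 19)**2 = 53**2 = 2809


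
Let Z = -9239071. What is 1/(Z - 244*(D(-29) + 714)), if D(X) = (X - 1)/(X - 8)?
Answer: -37/348298939 ≈ -1.0623e-7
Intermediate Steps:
D(X) = (-1 + X)/(-8 + X)
1/(Z - 244*(D(-29) + 714)) = 1/(-9239071 - 244*((-1 - 29)/(-8 - 29) + 714)) = 1/(-9239071 - 244*(-30/(-37) + 714)) = 1/(-9239071 - 244*(-1/37*(-30) + 714)) = 1/(-9239071 - 244*(30/37 + 714)) = 1/(-9239071 - 244*26448/37) = 1/(-9239071 - 6453312/37) = 1/(-348298939/37) = -37/348298939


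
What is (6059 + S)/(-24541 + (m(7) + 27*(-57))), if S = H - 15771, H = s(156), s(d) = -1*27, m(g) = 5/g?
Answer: 68173/182555 ≈ 0.37344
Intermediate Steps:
s(d) = -27
H = -27
S = -15798 (S = -27 - 15771 = -15798)
(6059 + S)/(-24541 + (m(7) + 27*(-57))) = (6059 - 15798)/(-24541 + (5/7 + 27*(-57))) = -9739/(-24541 + (5*(⅐) - 1539)) = -9739/(-24541 + (5/7 - 1539)) = -9739/(-24541 - 10768/7) = -9739/(-182555/7) = -9739*(-7/182555) = 68173/182555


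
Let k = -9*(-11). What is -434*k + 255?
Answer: -42711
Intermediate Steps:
k = 99
-434*k + 255 = -434*99 + 255 = -42966 + 255 = -42711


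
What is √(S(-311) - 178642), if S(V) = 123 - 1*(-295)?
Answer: 4*I*√11139 ≈ 422.17*I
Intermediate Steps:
S(V) = 418 (S(V) = 123 + 295 = 418)
√(S(-311) - 178642) = √(418 - 178642) = √(-178224) = 4*I*√11139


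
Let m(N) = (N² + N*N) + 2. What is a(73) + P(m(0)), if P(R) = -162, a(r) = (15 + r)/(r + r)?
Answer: -11782/73 ≈ -161.40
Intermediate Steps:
m(N) = 2 + 2*N² (m(N) = (N² + N²) + 2 = 2*N² + 2 = 2 + 2*N²)
a(r) = (15 + r)/(2*r) (a(r) = (15 + r)/((2*r)) = (15 + r)*(1/(2*r)) = (15 + r)/(2*r))
a(73) + P(m(0)) = (½)*(15 + 73)/73 - 162 = (½)*(1/73)*88 - 162 = 44/73 - 162 = -11782/73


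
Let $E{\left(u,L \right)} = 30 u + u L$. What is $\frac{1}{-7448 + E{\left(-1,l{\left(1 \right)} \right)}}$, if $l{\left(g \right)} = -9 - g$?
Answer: $- \frac{1}{7468} \approx -0.0001339$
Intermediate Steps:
$E{\left(u,L \right)} = 30 u + L u$
$\frac{1}{-7448 + E{\left(-1,l{\left(1 \right)} \right)}} = \frac{1}{-7448 - \left(30 - 10\right)} = \frac{1}{-7448 - 20} = \frac{1}{-7468} = - \frac{1}{7468}$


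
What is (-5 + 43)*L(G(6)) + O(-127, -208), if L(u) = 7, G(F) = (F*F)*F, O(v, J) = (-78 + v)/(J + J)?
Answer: 110861/416 ≈ 266.49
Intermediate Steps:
O(v, J) = (-78 + v)/(2*J) (O(v, J) = (-78 + v)/((2*J)) = (-78 + v)*(1/(2*J)) = (-78 + v)/(2*J))
G(F) = F**3 (G(F) = F**2*F = F**3)
(-5 + 43)*L(G(6)) + O(-127, -208) = (-5 + 43)*7 + (1/2)*(-78 - 127)/(-208) = 38*7 + (1/2)*(-1/208)*(-205) = 266 + 205/416 = 110861/416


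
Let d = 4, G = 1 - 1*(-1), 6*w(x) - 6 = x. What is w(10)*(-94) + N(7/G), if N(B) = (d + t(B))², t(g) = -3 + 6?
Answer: -605/3 ≈ -201.67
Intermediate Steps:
t(g) = 3
w(x) = 1 + x/6
G = 2 (G = 1 + 1 = 2)
N(B) = 49 (N(B) = (4 + 3)² = 7² = 49)
w(10)*(-94) + N(7/G) = (1 + (⅙)*10)*(-94) + 49 = (1 + 5/3)*(-94) + 49 = (8/3)*(-94) + 49 = -752/3 + 49 = -605/3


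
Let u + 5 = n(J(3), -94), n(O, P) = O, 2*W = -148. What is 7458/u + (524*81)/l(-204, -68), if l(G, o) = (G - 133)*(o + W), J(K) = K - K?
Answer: -178341456/119635 ≈ -1490.7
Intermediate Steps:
J(K) = 0
W = -74 (W = (1/2)*(-148) = -74)
l(G, o) = (-133 + G)*(-74 + o) (l(G, o) = (G - 133)*(o - 74) = (-133 + G)*(-74 + o))
u = -5 (u = -5 + 0 = -5)
7458/u + (524*81)/l(-204, -68) = 7458/(-5) + (524*81)/(9842 - 133*(-68) - 74*(-204) - 204*(-68)) = 7458*(-1/5) + 42444/(9842 + 9044 + 15096 + 13872) = -7458/5 + 42444/47854 = -7458/5 + 42444*(1/47854) = -7458/5 + 21222/23927 = -178341456/119635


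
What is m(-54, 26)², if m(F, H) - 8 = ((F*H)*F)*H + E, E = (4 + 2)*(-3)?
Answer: 3885653094436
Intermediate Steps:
E = -18 (E = 6*(-3) = -18)
m(F, H) = -10 + F²*H² (m(F, H) = 8 + (((F*H)*F)*H - 18) = 8 + ((H*F²)*H - 18) = 8 + (F²*H² - 18) = 8 + (-18 + F²*H²) = -10 + F²*H²)
m(-54, 26)² = (-10 + (-54)²*26²)² = (-10 + 2916*676)² = (-10 + 1971216)² = 1971206² = 3885653094436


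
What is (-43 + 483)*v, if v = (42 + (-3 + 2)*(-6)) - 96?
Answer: -21120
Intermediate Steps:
v = -48 (v = (42 - 1*(-6)) - 96 = (42 + 6) - 96 = 48 - 96 = -48)
(-43 + 483)*v = (-43 + 483)*(-48) = 440*(-48) = -21120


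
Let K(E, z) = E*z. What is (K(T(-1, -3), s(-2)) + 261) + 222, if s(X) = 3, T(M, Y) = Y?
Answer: 474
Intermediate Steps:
(K(T(-1, -3), s(-2)) + 261) + 222 = (-3*3 + 261) + 222 = (-9 + 261) + 222 = 252 + 222 = 474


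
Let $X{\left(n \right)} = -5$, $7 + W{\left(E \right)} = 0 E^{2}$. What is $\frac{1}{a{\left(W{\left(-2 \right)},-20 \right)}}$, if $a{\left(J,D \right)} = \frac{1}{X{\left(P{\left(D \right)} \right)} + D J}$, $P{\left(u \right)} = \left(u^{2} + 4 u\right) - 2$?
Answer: $135$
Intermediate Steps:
$P{\left(u \right)} = -2 + u^{2} + 4 u$
$W{\left(E \right)} = -7$ ($W{\left(E \right)} = -7 + 0 E^{2} = -7 + 0 = -7$)
$a{\left(J,D \right)} = \frac{1}{-5 + D J}$
$\frac{1}{a{\left(W{\left(-2 \right)},-20 \right)}} = \frac{1}{\frac{1}{-5 - -140}} = \frac{1}{\frac{1}{-5 + 140}} = \frac{1}{\frac{1}{135}} = 135$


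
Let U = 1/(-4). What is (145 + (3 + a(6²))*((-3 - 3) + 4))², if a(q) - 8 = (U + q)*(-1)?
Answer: 151321/4 ≈ 37830.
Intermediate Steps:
U = -¼ ≈ -0.25000
a(q) = 33/4 - q (a(q) = 8 + (-¼ + q)*(-1) = 8 + (¼ - q) = 33/4 - q)
(145 + (3 + a(6²))*((-3 - 3) + 4))² = (145 + (3 + (33/4 - 1*6²))*((-3 - 3) + 4))² = (145 + (3 + (33/4 - 1*36))*(-6 + 4))² = (145 + (3 + (33/4 - 36))*(-2))² = (145 + (3 - 111/4)*(-2))² = (145 - 99/4*(-2))² = (145 + 99/2)² = (389/2)² = 151321/4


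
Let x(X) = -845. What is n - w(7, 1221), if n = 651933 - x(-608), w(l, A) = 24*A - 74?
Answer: 623548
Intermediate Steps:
w(l, A) = -74 + 24*A
n = 652778 (n = 651933 - 1*(-845) = 651933 + 845 = 652778)
n - w(7, 1221) = 652778 - (-74 + 24*1221) = 652778 - (-74 + 29304) = 652778 - 1*29230 = 652778 - 29230 = 623548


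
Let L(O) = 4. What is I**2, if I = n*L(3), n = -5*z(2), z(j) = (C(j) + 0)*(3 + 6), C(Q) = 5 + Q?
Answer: 1587600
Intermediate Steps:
z(j) = 45 + 9*j (z(j) = ((5 + j) + 0)*(3 + 6) = (5 + j)*9 = 45 + 9*j)
n = -315 (n = -5*(45 + 9*2) = -5*(45 + 18) = -5*63 = -315)
I = -1260 (I = -315*4 = -1260)
I**2 = (-1260)**2 = 1587600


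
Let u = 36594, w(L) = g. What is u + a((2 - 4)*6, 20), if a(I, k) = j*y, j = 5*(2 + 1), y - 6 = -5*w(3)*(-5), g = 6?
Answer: 38934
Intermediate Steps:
w(L) = 6
y = 156 (y = 6 - 5*6*(-5) = 6 - 30*(-5) = 6 + 150 = 156)
j = 15 (j = 5*3 = 15)
a(I, k) = 2340 (a(I, k) = 15*156 = 2340)
u + a((2 - 4)*6, 20) = 36594 + 2340 = 38934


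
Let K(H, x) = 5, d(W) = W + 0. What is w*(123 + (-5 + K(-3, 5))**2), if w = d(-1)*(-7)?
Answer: 861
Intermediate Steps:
d(W) = W
w = 7 (w = -1*(-7) = 7)
w*(123 + (-5 + K(-3, 5))**2) = 7*(123 + (-5 + 5)**2) = 7*(123 + 0**2) = 7*(123 + 0) = 7*123 = 861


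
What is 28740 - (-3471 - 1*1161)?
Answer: 33372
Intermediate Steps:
28740 - (-3471 - 1*1161) = 28740 - (-3471 - 1161) = 28740 - 1*(-4632) = 28740 + 4632 = 33372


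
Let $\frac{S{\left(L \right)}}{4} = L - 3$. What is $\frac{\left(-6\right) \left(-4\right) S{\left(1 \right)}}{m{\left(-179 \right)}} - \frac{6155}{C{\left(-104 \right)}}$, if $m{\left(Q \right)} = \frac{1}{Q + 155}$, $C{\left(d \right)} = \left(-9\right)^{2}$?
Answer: $\frac{367093}{81} \approx 4532.0$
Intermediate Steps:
$C{\left(d \right)} = 81$
$m{\left(Q \right)} = \frac{1}{155 + Q}$
$S{\left(L \right)} = -12 + 4 L$ ($S{\left(L \right)} = 4 \left(L - 3\right) = 4 \left(-3 + L\right) = -12 + 4 L$)
$\frac{\left(-6\right) \left(-4\right) S{\left(1 \right)}}{m{\left(-179 \right)}} - \frac{6155}{C{\left(-104 \right)}} = \frac{\left(-6\right) \left(-4\right) \left(-12 + 4 \cdot 1\right)}{\frac{1}{155 - 179}} - \frac{6155}{81} = \frac{24 \left(-12 + 4\right)}{\frac{1}{-24}} - \frac{6155}{81} = \frac{24 \left(-8\right)}{- \frac{1}{24}} - \frac{6155}{81} = \left(-192\right) \left(-24\right) - \frac{6155}{81} = 4608 - \frac{6155}{81} = \frac{367093}{81}$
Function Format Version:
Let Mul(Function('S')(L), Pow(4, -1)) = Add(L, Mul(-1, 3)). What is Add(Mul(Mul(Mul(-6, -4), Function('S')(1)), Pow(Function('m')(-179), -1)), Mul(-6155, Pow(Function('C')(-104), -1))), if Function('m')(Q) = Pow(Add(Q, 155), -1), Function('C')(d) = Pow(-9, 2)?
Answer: Rational(367093, 81) ≈ 4532.0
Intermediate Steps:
Function('C')(d) = 81
Function('m')(Q) = Pow(Add(155, Q), -1)
Function('S')(L) = Add(-12, Mul(4, L)) (Function('S')(L) = Mul(4, Add(L, Mul(-1, 3))) = Mul(4, Add(L, -3)) = Mul(4, Add(-3, L)) = Add(-12, Mul(4, L)))
Add(Mul(Mul(Mul(-6, -4), Function('S')(1)), Pow(Function('m')(-179), -1)), Mul(-6155, Pow(Function('C')(-104), -1))) = Add(Mul(Mul(Mul(-6, -4), Add(-12, Mul(4, 1))), Pow(Pow(Add(155, -179), -1), -1)), Mul(-6155, Pow(81, -1))) = Add(Mul(Mul(24, Add(-12, 4)), Pow(Pow(-24, -1), -1)), Mul(-6155, Rational(1, 81))) = Add(Mul(Mul(24, -8), Pow(Rational(-1, 24), -1)), Rational(-6155, 81)) = Add(Mul(-192, -24), Rational(-6155, 81)) = Add(4608, Rational(-6155, 81)) = Rational(367093, 81)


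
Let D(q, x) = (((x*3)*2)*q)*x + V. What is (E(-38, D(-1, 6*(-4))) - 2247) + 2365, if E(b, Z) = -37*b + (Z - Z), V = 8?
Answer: 1524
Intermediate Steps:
D(q, x) = 8 + 6*q*x² (D(q, x) = (((x*3)*2)*q)*x + 8 = (((3*x)*2)*q)*x + 8 = ((6*x)*q)*x + 8 = (6*q*x)*x + 8 = 6*q*x² + 8 = 8 + 6*q*x²)
E(b, Z) = -37*b (E(b, Z) = -37*b + 0 = -37*b)
(E(-38, D(-1, 6*(-4))) - 2247) + 2365 = (-37*(-38) - 2247) + 2365 = (1406 - 2247) + 2365 = -841 + 2365 = 1524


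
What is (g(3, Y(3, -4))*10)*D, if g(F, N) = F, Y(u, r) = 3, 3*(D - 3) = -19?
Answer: -100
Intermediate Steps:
D = -10/3 (D = 3 + (⅓)*(-19) = 3 - 19/3 = -10/3 ≈ -3.3333)
(g(3, Y(3, -4))*10)*D = (3*10)*(-10/3) = 30*(-10/3) = -100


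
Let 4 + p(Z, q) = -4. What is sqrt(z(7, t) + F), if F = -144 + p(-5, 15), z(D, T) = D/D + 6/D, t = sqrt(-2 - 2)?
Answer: I*sqrt(7357)/7 ≈ 12.253*I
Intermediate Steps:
p(Z, q) = -8 (p(Z, q) = -4 - 4 = -8)
t = 2*I (t = sqrt(-4) = 2*I ≈ 2.0*I)
z(D, T) = 1 + 6/D
F = -152 (F = -144 - 8 = -152)
sqrt(z(7, t) + F) = sqrt((6 + 7)/7 - 152) = sqrt((1/7)*13 - 152) = sqrt(13/7 - 152) = sqrt(-1051/7) = I*sqrt(7357)/7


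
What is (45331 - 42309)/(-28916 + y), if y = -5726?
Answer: -1511/17321 ≈ -0.087235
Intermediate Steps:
(45331 - 42309)/(-28916 + y) = (45331 - 42309)/(-28916 - 5726) = 3022/(-34642) = 3022*(-1/34642) = -1511/17321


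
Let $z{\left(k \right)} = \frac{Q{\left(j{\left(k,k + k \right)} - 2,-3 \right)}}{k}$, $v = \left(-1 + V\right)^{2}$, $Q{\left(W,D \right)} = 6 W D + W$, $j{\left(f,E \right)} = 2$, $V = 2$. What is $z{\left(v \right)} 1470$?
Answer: $0$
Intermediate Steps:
$Q{\left(W,D \right)} = W + 6 D W$ ($Q{\left(W,D \right)} = 6 D W + W = W + 6 D W$)
$v = 1$ ($v = \left(-1 + 2\right)^{2} = 1^{2} = 1$)
$z{\left(k \right)} = 0$ ($z{\left(k \right)} = \frac{\left(2 - 2\right) \left(1 + 6 \left(-3\right)\right)}{k} = \frac{\left(2 - 2\right) \left(1 - 18\right)}{k} = \frac{0 \left(-17\right)}{k} = \frac{0}{k} = 0$)
$z{\left(v \right)} 1470 = 0 \cdot 1470 = 0$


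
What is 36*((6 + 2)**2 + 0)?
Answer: 2304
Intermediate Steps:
36*((6 + 2)**2 + 0) = 36*(8**2 + 0) = 36*(64 + 0) = 36*64 = 2304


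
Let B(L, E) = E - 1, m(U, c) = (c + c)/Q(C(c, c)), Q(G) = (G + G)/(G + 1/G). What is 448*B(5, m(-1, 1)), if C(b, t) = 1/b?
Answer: 448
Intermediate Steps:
C(b, t) = 1/b
Q(G) = 2*G/(G + 1/G) (Q(G) = (2*G)/(G + 1/G) = 2*G/(G + 1/G))
m(U, c) = c**3*(1 + c**(-2)) (m(U, c) = (c + c)/((2*(1/c)**2/(1 + (1/c)**2))) = (2*c)/((2/(c**2*(1 + c**(-2))))) = (2*c)*(c**2*(1 + c**(-2))/2) = c**3*(1 + c**(-2)))
B(L, E) = -1 + E
448*B(5, m(-1, 1)) = 448*(-1 + (1 + 1**3)) = 448*(-1 + (1 + 1)) = 448*(-1 + 2) = 448*1 = 448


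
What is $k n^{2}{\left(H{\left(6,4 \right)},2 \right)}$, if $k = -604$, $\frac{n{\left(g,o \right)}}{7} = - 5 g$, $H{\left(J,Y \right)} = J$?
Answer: $-26636400$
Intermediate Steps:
$n{\left(g,o \right)} = - 35 g$ ($n{\left(g,o \right)} = 7 \left(- 5 g\right) = - 35 g$)
$k n^{2}{\left(H{\left(6,4 \right)},2 \right)} = - 604 \left(\left(-35\right) 6\right)^{2} = - 604 \left(-210\right)^{2} = \left(-604\right) 44100 = -26636400$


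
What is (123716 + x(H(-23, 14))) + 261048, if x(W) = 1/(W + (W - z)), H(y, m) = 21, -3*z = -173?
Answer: 18083905/47 ≈ 3.8476e+5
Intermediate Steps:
z = 173/3 (z = -⅓*(-173) = 173/3 ≈ 57.667)
x(W) = 1/(-173/3 + 2*W) (x(W) = 1/(W + (W - 1*173/3)) = 1/(W + (W - 173/3)) = 1/(W + (-173/3 + W)) = 1/(-173/3 + 2*W))
(123716 + x(H(-23, 14))) + 261048 = (123716 + 3/(-173 + 6*21)) + 261048 = (123716 + 3/(-173 + 126)) + 261048 = (123716 + 3/(-47)) + 261048 = (123716 + 3*(-1/47)) + 261048 = (123716 - 3/47) + 261048 = 5814649/47 + 261048 = 18083905/47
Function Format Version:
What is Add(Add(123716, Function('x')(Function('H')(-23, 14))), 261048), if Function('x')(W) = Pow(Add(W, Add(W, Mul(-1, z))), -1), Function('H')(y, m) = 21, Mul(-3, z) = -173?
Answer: Rational(18083905, 47) ≈ 3.8476e+5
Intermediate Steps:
z = Rational(173, 3) (z = Mul(Rational(-1, 3), -173) = Rational(173, 3) ≈ 57.667)
Function('x')(W) = Pow(Add(Rational(-173, 3), Mul(2, W)), -1) (Function('x')(W) = Pow(Add(W, Add(W, Mul(-1, Rational(173, 3)))), -1) = Pow(Add(W, Add(W, Rational(-173, 3))), -1) = Pow(Add(W, Add(Rational(-173, 3), W)), -1) = Pow(Add(Rational(-173, 3), Mul(2, W)), -1))
Add(Add(123716, Function('x')(Function('H')(-23, 14))), 261048) = Add(Add(123716, Mul(3, Pow(Add(-173, Mul(6, 21)), -1))), 261048) = Add(Add(123716, Mul(3, Pow(Add(-173, 126), -1))), 261048) = Add(Add(123716, Mul(3, Pow(-47, -1))), 261048) = Add(Add(123716, Mul(3, Rational(-1, 47))), 261048) = Add(Add(123716, Rational(-3, 47)), 261048) = Add(Rational(5814649, 47), 261048) = Rational(18083905, 47)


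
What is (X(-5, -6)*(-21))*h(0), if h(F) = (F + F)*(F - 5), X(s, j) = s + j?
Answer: 0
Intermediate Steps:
X(s, j) = j + s
h(F) = 2*F*(-5 + F) (h(F) = (2*F)*(-5 + F) = 2*F*(-5 + F))
(X(-5, -6)*(-21))*h(0) = ((-6 - 5)*(-21))*(2*0*(-5 + 0)) = (-11*(-21))*(2*0*(-5)) = 231*0 = 0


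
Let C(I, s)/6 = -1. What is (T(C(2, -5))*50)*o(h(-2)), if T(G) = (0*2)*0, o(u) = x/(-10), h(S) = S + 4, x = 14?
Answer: 0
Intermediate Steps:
C(I, s) = -6 (C(I, s) = 6*(-1) = -6)
h(S) = 4 + S
o(u) = -7/5 (o(u) = 14/(-10) = 14*(-⅒) = -7/5)
T(G) = 0 (T(G) = 0*0 = 0)
(T(C(2, -5))*50)*o(h(-2)) = (0*50)*(-7/5) = 0*(-7/5) = 0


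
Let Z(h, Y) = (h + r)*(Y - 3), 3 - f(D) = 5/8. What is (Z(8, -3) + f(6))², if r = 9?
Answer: 635209/64 ≈ 9925.1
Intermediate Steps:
f(D) = 19/8 (f(D) = 3 - 5/8 = 19/8)
Z(h, Y) = (-3 + Y)*(9 + h) (Z(h, Y) = (h + 9)*(Y - 3) = (9 + h)*(-3 + Y) = (-3 + Y)*(9 + h))
(Z(8, -3) + f(6))² = ((-27 - 3*8 + 9*(-3) - 3*8) + 19/8)² = ((-27 - 24 - 27 - 24) + 19/8)² = (-102 + 19/8)² = (-797/8)² = 635209/64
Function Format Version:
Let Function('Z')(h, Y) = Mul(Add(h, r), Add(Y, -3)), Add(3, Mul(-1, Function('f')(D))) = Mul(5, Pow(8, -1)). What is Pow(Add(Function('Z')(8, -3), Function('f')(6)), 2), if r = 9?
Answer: Rational(635209, 64) ≈ 9925.1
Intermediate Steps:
Function('f')(D) = Rational(19, 8) (Function('f')(D) = Add(3, Mul(-1, Mul(5, Pow(8, -1)))) = Add(3, Mul(-1, Mul(5, Rational(1, 8)))) = Add(3, Mul(-1, Rational(5, 8))) = Add(3, Rational(-5, 8)) = Rational(19, 8))
Function('Z')(h, Y) = Mul(Add(-3, Y), Add(9, h)) (Function('Z')(h, Y) = Mul(Add(h, 9), Add(Y, -3)) = Mul(Add(9, h), Add(-3, Y)) = Mul(Add(-3, Y), Add(9, h)))
Pow(Add(Function('Z')(8, -3), Function('f')(6)), 2) = Pow(Add(Add(-27, Mul(-3, 8), Mul(9, -3), Mul(-3, 8)), Rational(19, 8)), 2) = Pow(Add(Add(-27, -24, -27, -24), Rational(19, 8)), 2) = Pow(Add(-102, Rational(19, 8)), 2) = Pow(Rational(-797, 8), 2) = Rational(635209, 64)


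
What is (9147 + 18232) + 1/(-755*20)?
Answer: 413422899/15100 ≈ 27379.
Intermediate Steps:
(9147 + 18232) + 1/(-755*20) = 27379 + 1/(-15100) = 27379 - 1/15100 = 413422899/15100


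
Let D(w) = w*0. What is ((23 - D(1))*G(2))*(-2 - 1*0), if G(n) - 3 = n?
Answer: -230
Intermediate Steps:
G(n) = 3 + n
D(w) = 0
((23 - D(1))*G(2))*(-2 - 1*0) = ((23 - 1*0)*(3 + 2))*(-2 - 1*0) = ((23 + 0)*5)*(-2 + 0) = (23*5)*(-2) = 115*(-2) = -230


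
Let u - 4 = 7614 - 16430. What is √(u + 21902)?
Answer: √13090 ≈ 114.41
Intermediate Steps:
u = -8812 (u = 4 + (7614 - 16430) = 4 - 8816 = -8812)
√(u + 21902) = √(-8812 + 21902) = √13090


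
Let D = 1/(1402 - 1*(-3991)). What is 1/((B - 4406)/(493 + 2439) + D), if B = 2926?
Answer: -3953069/1994677 ≈ -1.9818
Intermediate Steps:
D = 1/5393 (D = 1/(1402 + 3991) = 1/5393 ≈ 0.00018543)
1/((B - 4406)/(493 + 2439) + D) = 1/((2926 - 4406)/(493 + 2439) + 1/5393) = 1/(-1480/2932 + 1/5393) = 1/(-1480*1/2932 + 1/5393) = 1/(-370/733 + 1/5393) = 1/(-1994677/3953069) = -3953069/1994677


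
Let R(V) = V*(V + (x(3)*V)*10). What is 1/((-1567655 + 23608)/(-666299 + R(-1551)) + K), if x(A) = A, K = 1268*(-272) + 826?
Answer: -73907332/25429297265287 ≈ -2.9064e-6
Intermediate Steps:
K = -344070 (K = -344896 + 826 = -344070)
R(V) = 31*V² (R(V) = V*(V + (3*V)*10) = V*(V + 30*V) = V*(31*V) = 31*V²)
1/((-1567655 + 23608)/(-666299 + R(-1551)) + K) = 1/((-1567655 + 23608)/(-666299 + 31*(-1551)²) - 344070) = 1/(-1544047/(-666299 + 31*2405601) - 344070) = 1/(-1544047/(-666299 + 74573631) - 344070) = 1/(-1544047/73907332 - 344070) = 1/(-25429297265287/73907332) = -73907332/25429297265287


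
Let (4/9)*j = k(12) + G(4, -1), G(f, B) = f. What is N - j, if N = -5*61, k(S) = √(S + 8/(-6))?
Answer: -314 - 3*√6 ≈ -321.35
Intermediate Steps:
k(S) = √(-4/3 + S) (k(S) = √(S + 8*(-⅙)) = √(S - 4/3) = √(-4/3 + S))
N = -305
j = 9 + 3*√6 (j = 9*(√(-12 + 9*12)/3 + 4)/4 = 9*(√(-12 + 108)/3 + 4)/4 = 9*(√96/3 + 4)/4 = 9*((4*√6)/3 + 4)/4 = 9*(4*√6/3 + 4)/4 = 9*(4 + 4*√6/3)/4 = 9 + 3*√6 ≈ 16.348)
N - j = -305 - (9 + 3*√6) = -305 + (-9 - 3*√6) = -314 - 3*√6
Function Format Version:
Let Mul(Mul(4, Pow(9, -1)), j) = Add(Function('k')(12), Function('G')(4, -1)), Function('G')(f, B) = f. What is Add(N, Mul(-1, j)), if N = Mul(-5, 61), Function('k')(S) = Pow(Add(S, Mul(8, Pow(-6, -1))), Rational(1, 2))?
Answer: Add(-314, Mul(-3, Pow(6, Rational(1, 2)))) ≈ -321.35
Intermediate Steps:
Function('k')(S) = Pow(Add(Rational(-4, 3), S), Rational(1, 2)) (Function('k')(S) = Pow(Add(S, Mul(8, Rational(-1, 6))), Rational(1, 2)) = Pow(Add(S, Rational(-4, 3)), Rational(1, 2)) = Pow(Add(Rational(-4, 3), S), Rational(1, 2)))
N = -305
j = Add(9, Mul(3, Pow(6, Rational(1, 2)))) (j = Mul(Rational(9, 4), Add(Mul(Rational(1, 3), Pow(Add(-12, Mul(9, 12)), Rational(1, 2))), 4)) = Mul(Rational(9, 4), Add(Mul(Rational(1, 3), Pow(Add(-12, 108), Rational(1, 2))), 4)) = Mul(Rational(9, 4), Add(Mul(Rational(1, 3), Pow(96, Rational(1, 2))), 4)) = Mul(Rational(9, 4), Add(Mul(Rational(1, 3), Mul(4, Pow(6, Rational(1, 2)))), 4)) = Mul(Rational(9, 4), Add(Mul(Rational(4, 3), Pow(6, Rational(1, 2))), 4)) = Mul(Rational(9, 4), Add(4, Mul(Rational(4, 3), Pow(6, Rational(1, 2))))) = Add(9, Mul(3, Pow(6, Rational(1, 2)))) ≈ 16.348)
Add(N, Mul(-1, j)) = Add(-305, Mul(-1, Add(9, Mul(3, Pow(6, Rational(1, 2)))))) = Add(-305, Add(-9, Mul(-3, Pow(6, Rational(1, 2))))) = Add(-314, Mul(-3, Pow(6, Rational(1, 2))))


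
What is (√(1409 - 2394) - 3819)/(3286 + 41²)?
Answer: -3819/4967 + I*√985/4967 ≈ -0.76887 + 0.0063186*I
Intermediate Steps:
(√(1409 - 2394) - 3819)/(3286 + 41²) = (√(-985) - 3819)/(3286 + 1681) = (I*√985 - 3819)/4967 = (-3819 + I*√985)*(1/4967) = -3819/4967 + I*√985/4967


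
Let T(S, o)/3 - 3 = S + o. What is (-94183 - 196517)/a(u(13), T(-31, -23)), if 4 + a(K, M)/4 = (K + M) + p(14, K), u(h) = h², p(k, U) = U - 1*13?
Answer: -24225/56 ≈ -432.59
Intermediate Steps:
p(k, U) = -13 + U (p(k, U) = U - 13 = -13 + U)
T(S, o) = 9 + 3*S + 3*o (T(S, o) = 9 + 3*(S + o) = 9 + (3*S + 3*o) = 9 + 3*S + 3*o)
a(K, M) = -68 + 4*M + 8*K (a(K, M) = -16 + 4*((K + M) + (-13 + K)) = -16 + 4*(-13 + M + 2*K) = -16 + (-52 + 4*M + 8*K) = -68 + 4*M + 8*K)
(-94183 - 196517)/a(u(13), T(-31, -23)) = (-94183 - 196517)/(-68 + 4*(9 + 3*(-31) + 3*(-23)) + 8*13²) = -290700/(-68 + 4*(9 - 93 - 69) + 8*169) = -290700/(-68 + 4*(-153) + 1352) = -290700/(-68 - 612 + 1352) = -290700/672 = -290700*1/672 = -24225/56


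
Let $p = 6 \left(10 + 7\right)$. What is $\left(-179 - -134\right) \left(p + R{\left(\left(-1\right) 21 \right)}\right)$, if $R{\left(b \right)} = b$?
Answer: $-3645$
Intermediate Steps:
$p = 102$ ($p = 6 \cdot 17 = 102$)
$\left(-179 - -134\right) \left(p + R{\left(\left(-1\right) 21 \right)}\right) = \left(-179 - -134\right) \left(102 - 21\right) = \left(-179 + 134\right) \left(102 - 21\right) = \left(-45\right) 81 = -3645$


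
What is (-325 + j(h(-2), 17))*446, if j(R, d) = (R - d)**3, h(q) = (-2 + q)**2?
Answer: -145396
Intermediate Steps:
(-325 + j(h(-2), 17))*446 = (-325 + ((-2 - 2)**2 - 1*17)**3)*446 = (-325 + ((-4)**2 - 17)**3)*446 = (-325 + (16 - 17)**3)*446 = (-325 + (-1)**3)*446 = (-325 - 1)*446 = -326*446 = -145396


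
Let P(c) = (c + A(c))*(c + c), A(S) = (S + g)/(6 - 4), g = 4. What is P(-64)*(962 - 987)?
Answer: -300800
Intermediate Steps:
A(S) = 2 + S/2 (A(S) = (S + 4)/(6 - 4) = (4 + S)/2 = (4 + S)*(½) = 2 + S/2)
P(c) = 2*c*(2 + 3*c/2) (P(c) = (c + (2 + c/2))*(c + c) = (2 + 3*c/2)*(2*c) = 2*c*(2 + 3*c/2))
P(-64)*(962 - 987) = (-64*(4 + 3*(-64)))*(962 - 987) = -64*(4 - 192)*(-25) = -64*(-188)*(-25) = 12032*(-25) = -300800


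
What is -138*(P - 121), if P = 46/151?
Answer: 2515050/151 ≈ 16656.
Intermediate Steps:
P = 46/151 (P = 46*(1/151) = 46/151 ≈ 0.30464)
-138*(P - 121) = -138*(46/151 - 121) = -138*(-18225/151) = 2515050/151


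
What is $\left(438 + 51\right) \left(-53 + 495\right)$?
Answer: $216138$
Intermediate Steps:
$\left(438 + 51\right) \left(-53 + 495\right) = 489 \cdot 442 = 216138$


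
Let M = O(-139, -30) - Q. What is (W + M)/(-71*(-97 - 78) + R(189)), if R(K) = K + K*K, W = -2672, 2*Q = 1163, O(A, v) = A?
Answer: -1357/19334 ≈ -0.070187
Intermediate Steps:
Q = 1163/2 (Q = (½)*1163 = 1163/2 ≈ 581.50)
M = -1441/2 (M = -139 - 1*1163/2 = -139 - 1163/2 = -1441/2 ≈ -720.50)
R(K) = K + K²
(W + M)/(-71*(-97 - 78) + R(189)) = (-2672 - 1441/2)/(-71*(-97 - 78) + 189*(1 + 189)) = -6785/(2*(-71*(-175) + 189*190)) = -6785/(2*(12425 + 35910)) = -6785/2/48335 = -6785/2*1/48335 = -1357/19334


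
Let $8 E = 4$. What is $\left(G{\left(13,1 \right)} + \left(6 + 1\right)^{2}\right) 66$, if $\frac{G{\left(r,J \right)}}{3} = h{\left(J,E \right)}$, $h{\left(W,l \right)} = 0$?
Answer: $3234$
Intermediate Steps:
$E = \frac{1}{2}$ ($E = \frac{1}{8} \cdot 4 = \frac{1}{2} \approx 0.5$)
$G{\left(r,J \right)} = 0$ ($G{\left(r,J \right)} = 3 \cdot 0 = 0$)
$\left(G{\left(13,1 \right)} + \left(6 + 1\right)^{2}\right) 66 = \left(0 + \left(6 + 1\right)^{2}\right) 66 = \left(0 + 7^{2}\right) 66 = \left(0 + 49\right) 66 = 49 \cdot 66 = 3234$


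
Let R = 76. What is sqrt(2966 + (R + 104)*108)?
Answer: sqrt(22406) ≈ 149.69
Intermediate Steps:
sqrt(2966 + (R + 104)*108) = sqrt(2966 + (76 + 104)*108) = sqrt(2966 + 180*108) = sqrt(2966 + 19440) = sqrt(22406)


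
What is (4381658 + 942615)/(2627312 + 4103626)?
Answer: 5324273/6730938 ≈ 0.79101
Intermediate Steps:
(4381658 + 942615)/(2627312 + 4103626) = 5324273/6730938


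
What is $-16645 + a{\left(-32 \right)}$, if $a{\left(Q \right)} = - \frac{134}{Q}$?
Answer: $- \frac{266253}{16} \approx -16641.0$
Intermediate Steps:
$-16645 + a{\left(-32 \right)} = -16645 - \frac{134}{-32} = -16645 - - \frac{67}{16} = -16645 + \frac{67}{16} = - \frac{266253}{16}$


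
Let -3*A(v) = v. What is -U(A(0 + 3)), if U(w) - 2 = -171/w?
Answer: -173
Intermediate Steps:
A(v) = -v/3
U(w) = 2 - 171/w
-U(A(0 + 3)) = -(2 - 171*(-3/(0 + 3))) = -(2 - 171/((-1/3*3))) = -(2 - 171/(-1)) = -(2 - 171*(-1)) = -(2 + 171) = -1*173 = -173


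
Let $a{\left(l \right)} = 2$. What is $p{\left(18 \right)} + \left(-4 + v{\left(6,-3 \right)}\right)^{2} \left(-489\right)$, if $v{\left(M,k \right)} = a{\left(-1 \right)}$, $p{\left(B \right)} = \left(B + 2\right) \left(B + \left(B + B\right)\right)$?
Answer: $-876$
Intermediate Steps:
$p{\left(B \right)} = 3 B \left(2 + B\right)$ ($p{\left(B \right)} = \left(2 + B\right) \left(B + 2 B\right) = \left(2 + B\right) 3 B = 3 B \left(2 + B\right)$)
$v{\left(M,k \right)} = 2$
$p{\left(18 \right)} + \left(-4 + v{\left(6,-3 \right)}\right)^{2} \left(-489\right) = 3 \cdot 18 \left(2 + 18\right) + \left(-4 + 2\right)^{2} \left(-489\right) = 3 \cdot 18 \cdot 20 + \left(-2\right)^{2} \left(-489\right) = 1080 + 4 \left(-489\right) = 1080 - 1956 = -876$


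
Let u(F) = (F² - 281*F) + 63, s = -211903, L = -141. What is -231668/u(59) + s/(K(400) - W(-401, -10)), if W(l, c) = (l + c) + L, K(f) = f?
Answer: -2541607669/12409320 ≈ -204.81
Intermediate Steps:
u(F) = 63 + F² - 281*F
W(l, c) = -141 + c + l (W(l, c) = (l + c) - 141 = (c + l) - 141 = -141 + c + l)
-231668/u(59) + s/(K(400) - W(-401, -10)) = -231668/(63 + 59² - 281*59) - 211903/(400 - (-141 - 10 - 401)) = -231668/(63 + 3481 - 16579) - 211903/(400 - 1*(-552)) = -231668/(-13035) - 211903/(400 + 552) = -231668*(-1/13035) - 211903/952 = 231668/13035 - 211903*1/952 = 231668/13035 - 211903/952 = -2541607669/12409320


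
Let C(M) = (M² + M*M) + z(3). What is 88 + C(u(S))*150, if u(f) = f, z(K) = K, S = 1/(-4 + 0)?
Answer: 2227/4 ≈ 556.75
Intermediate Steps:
S = -¼ (S = 1/(-4) = -¼ ≈ -0.25000)
C(M) = 3 + 2*M² (C(M) = (M² + M*M) + 3 = (M² + M²) + 3 = 2*M² + 3 = 3 + 2*M²)
88 + C(u(S))*150 = 88 + (3 + 2*(-¼)²)*150 = 88 + (3 + 2*(1/16))*150 = 88 + (3 + ⅛)*150 = 88 + (25/8)*150 = 88 + 1875/4 = 2227/4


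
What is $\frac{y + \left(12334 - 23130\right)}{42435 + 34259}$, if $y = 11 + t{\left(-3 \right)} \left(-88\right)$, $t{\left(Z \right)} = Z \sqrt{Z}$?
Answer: $- \frac{10785}{76694} + \frac{132 i \sqrt{3}}{38347} \approx -0.14062 + 0.0059622 i$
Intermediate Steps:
$t{\left(Z \right)} = Z^{\frac{3}{2}}$
$y = 11 + 264 i \sqrt{3}$ ($y = 11 + \left(-3\right)^{\frac{3}{2}} \left(-88\right) = 11 + - 3 i \sqrt{3} \left(-88\right) = 11 + 264 i \sqrt{3} \approx 11.0 + 457.26 i$)
$\frac{y + \left(12334 - 23130\right)}{42435 + 34259} = \frac{\left(11 + 264 i \sqrt{3}\right) + \left(12334 - 23130\right)}{42435 + 34259} = \frac{\left(11 + 264 i \sqrt{3}\right) + \left(12334 - 23130\right)}{76694} = \left(\left(11 + 264 i \sqrt{3}\right) - 10796\right) \frac{1}{76694} = \left(-10785 + 264 i \sqrt{3}\right) \frac{1}{76694} = - \frac{10785}{76694} + \frac{132 i \sqrt{3}}{38347}$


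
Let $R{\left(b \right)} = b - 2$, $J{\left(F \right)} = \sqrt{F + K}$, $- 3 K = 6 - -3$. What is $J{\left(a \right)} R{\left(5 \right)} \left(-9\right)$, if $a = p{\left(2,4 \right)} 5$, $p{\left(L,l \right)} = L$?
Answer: $- 27 \sqrt{7} \approx -71.435$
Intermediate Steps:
$K = -3$ ($K = - \frac{6 - -3}{3} = - \frac{6 + 3}{3} = \left(- \frac{1}{3}\right) 9 = -3$)
$a = 10$ ($a = 2 \cdot 5 = 10$)
$J{\left(F \right)} = \sqrt{-3 + F}$ ($J{\left(F \right)} = \sqrt{F - 3} = \sqrt{-3 + F}$)
$R{\left(b \right)} = -2 + b$
$J{\left(a \right)} R{\left(5 \right)} \left(-9\right) = \sqrt{-3 + 10} \left(-2 + 5\right) \left(-9\right) = \sqrt{7} \cdot 3 \left(-9\right) = 3 \sqrt{7} \left(-9\right) = - 27 \sqrt{7}$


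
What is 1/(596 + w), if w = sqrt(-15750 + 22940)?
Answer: 298/174013 - sqrt(7190)/348026 ≈ 0.0014689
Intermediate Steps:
w = sqrt(7190) ≈ 84.794
1/(596 + w) = 1/(596 + sqrt(7190))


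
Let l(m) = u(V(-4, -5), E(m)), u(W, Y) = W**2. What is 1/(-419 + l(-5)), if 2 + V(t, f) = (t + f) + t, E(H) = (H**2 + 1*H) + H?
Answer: -1/194 ≈ -0.0051546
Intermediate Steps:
E(H) = H**2 + 2*H (E(H) = (H**2 + H) + H = (H + H**2) + H = H**2 + 2*H)
V(t, f) = -2 + f + 2*t (V(t, f) = -2 + ((t + f) + t) = -2 + ((f + t) + t) = -2 + (f + 2*t) = -2 + f + 2*t)
l(m) = 225 (l(m) = (-2 - 5 + 2*(-4))**2 = (-2 - 5 - 8)**2 = (-15)**2 = 225)
1/(-419 + l(-5)) = 1/(-419 + 225) = 1/(-194) = -1/194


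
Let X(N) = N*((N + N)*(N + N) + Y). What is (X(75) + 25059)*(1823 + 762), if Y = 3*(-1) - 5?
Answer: 4425414015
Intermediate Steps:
Y = -8 (Y = -3 - 5 = -8)
X(N) = N*(-8 + 4*N²) (X(N) = N*((N + N)*(N + N) - 8) = N*((2*N)*(2*N) - 8) = N*(4*N² - 8) = N*(-8 + 4*N²))
(X(75) + 25059)*(1823 + 762) = (4*75*(-2 + 75²) + 25059)*(1823 + 762) = (4*75*(-2 + 5625) + 25059)*2585 = (4*75*5623 + 25059)*2585 = (1686900 + 25059)*2585 = 1711959*2585 = 4425414015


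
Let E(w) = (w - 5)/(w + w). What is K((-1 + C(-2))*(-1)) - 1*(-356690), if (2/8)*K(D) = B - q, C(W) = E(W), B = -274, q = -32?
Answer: 355722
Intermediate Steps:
E(w) = (-5 + w)/(2*w) (E(w) = (-5 + w)/((2*w)) = (-5 + w)*(1/(2*w)) = (-5 + w)/(2*w))
C(W) = (-5 + W)/(2*W)
K(D) = -968 (K(D) = 4*(-274 - 1*(-32)) = 4*(-274 + 32) = 4*(-242) = -968)
K((-1 + C(-2))*(-1)) - 1*(-356690) = -968 - 1*(-356690) = -968 + 356690 = 355722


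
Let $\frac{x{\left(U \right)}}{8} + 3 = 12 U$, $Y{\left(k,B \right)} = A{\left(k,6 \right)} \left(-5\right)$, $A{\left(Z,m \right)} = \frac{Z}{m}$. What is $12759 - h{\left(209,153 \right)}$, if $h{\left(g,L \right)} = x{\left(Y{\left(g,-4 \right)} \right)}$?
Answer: $29503$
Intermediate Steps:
$Y{\left(k,B \right)} = - \frac{5 k}{6}$ ($Y{\left(k,B \right)} = \frac{k}{6} \left(-5\right) = - \frac{5 k}{6}$)
$x{\left(U \right)} = -24 + 96 U$ ($x{\left(U \right)} = -24 + 8 \cdot 12 U = -24 + 96 U$)
$h{\left(g,L \right)} = -24 - 80 g$ ($h{\left(g,L \right)} = -24 + 96 \left(- \frac{5 g}{6}\right) = -24 - 80 g$)
$12759 - h{\left(209,153 \right)} = 12759 - \left(-24 - 16720\right) = 12759 - -16744 = 12759 + 16744 = 29503$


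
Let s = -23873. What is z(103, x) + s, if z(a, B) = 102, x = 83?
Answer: -23771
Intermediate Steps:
z(103, x) + s = 102 - 23873 = -23771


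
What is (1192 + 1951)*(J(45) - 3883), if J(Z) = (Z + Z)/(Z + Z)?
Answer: -12201126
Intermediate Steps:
J(Z) = 1 (J(Z) = (2*Z)/((2*Z)) = (2*Z)*(1/(2*Z)) = 1)
(1192 + 1951)*(J(45) - 3883) = (1192 + 1951)*(1 - 3883) = 3143*(-3882) = -12201126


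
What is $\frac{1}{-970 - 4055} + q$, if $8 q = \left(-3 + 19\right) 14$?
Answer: $\frac{140699}{5025} \approx 28.0$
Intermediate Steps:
$q = 28$ ($q = \frac{\left(-3 + 19\right) 14}{8} = \frac{16 \cdot 14}{8} = \frac{1}{8} \cdot 224 = 28$)
$\frac{1}{-970 - 4055} + q = \frac{1}{-970 - 4055} + 28 = \frac{1}{-5025} + 28 = - \frac{1}{5025} + 28 = \frac{140699}{5025}$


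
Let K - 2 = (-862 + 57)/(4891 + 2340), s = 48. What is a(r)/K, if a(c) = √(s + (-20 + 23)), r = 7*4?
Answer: 1033*√51/1951 ≈ 3.7812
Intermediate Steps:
r = 28
a(c) = √51 (a(c) = √(48 + (-20 + 23)) = √(48 + 3) = √51)
K = 1951/1033 (K = 2 + (-862 + 57)/(4891 + 2340) = 2 - 805/7231 = 2 - 805*1/7231 = 2 - 115/1033 = 1951/1033 ≈ 1.8887)
a(r)/K = √51/(1951/1033) = √51*(1033/1951) = 1033*√51/1951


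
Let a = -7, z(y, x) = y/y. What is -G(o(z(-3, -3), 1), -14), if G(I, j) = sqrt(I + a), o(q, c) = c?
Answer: -I*sqrt(6) ≈ -2.4495*I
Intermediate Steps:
z(y, x) = 1
G(I, j) = sqrt(-7 + I) (G(I, j) = sqrt(I - 7) = sqrt(-7 + I))
-G(o(z(-3, -3), 1), -14) = -sqrt(-7 + 1) = -sqrt(-6) = -I*sqrt(6)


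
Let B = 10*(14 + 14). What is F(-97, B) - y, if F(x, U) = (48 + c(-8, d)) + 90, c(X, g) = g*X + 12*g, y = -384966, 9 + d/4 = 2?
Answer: 384992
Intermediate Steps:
d = -28 (d = -36 + 4*2 = -36 + 8 = -28)
c(X, g) = 12*g + X*g (c(X, g) = X*g + 12*g = 12*g + X*g)
B = 280 (B = 10*28 = 280)
F(x, U) = 26 (F(x, U) = (48 - 28*(12 - 8)) + 90 = (48 - 28*4) + 90 = (48 - 112) + 90 = -64 + 90 = 26)
F(-97, B) - y = 26 - 1*(-384966) = 26 + 384966 = 384992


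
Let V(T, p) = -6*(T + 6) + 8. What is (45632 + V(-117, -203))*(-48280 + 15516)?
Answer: -1517169784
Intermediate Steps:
V(T, p) = -28 - 6*T (V(T, p) = -6*(6 + T) + 8 = (-36 - 6*T) + 8 = -28 - 6*T)
(45632 + V(-117, -203))*(-48280 + 15516) = (45632 + (-28 - 6*(-117)))*(-48280 + 15516) = (45632 + (-28 + 702))*(-32764) = (45632 + 674)*(-32764) = 46306*(-32764) = -1517169784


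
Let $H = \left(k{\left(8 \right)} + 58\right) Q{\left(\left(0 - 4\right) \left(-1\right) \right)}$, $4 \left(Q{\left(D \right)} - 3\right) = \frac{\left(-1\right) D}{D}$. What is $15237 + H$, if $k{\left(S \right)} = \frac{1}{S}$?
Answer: $\frac{492699}{32} \approx 15397.0$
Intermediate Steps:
$Q{\left(D \right)} = \frac{11}{4}$ ($Q{\left(D \right)} = 3 + \frac{- D \frac{1}{D}}{4} = 3 + \frac{1}{4} \left(-1\right) = 3 - \frac{1}{4} = \frac{11}{4}$)
$H = \frac{5115}{32}$ ($H = \left(\frac{1}{8} + 58\right) \frac{11}{4} = \frac{465}{8} \cdot \frac{11}{4} = \frac{5115}{32} \approx 159.84$)
$15237 + H = 15237 + \frac{5115}{32} = \frac{492699}{32}$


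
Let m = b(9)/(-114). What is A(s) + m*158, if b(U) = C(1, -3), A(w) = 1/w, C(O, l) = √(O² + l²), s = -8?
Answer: -⅛ - 79*√10/57 ≈ -4.5078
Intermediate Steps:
b(U) = √10 (b(U) = √(1² + (-3)²) = √(1 + 9) = √10)
m = -√10/114 (m = √10/(-114) = √10*(-1/114) = -√10/114 ≈ -0.027739)
A(s) + m*158 = 1/(-8) - √10/114*158 = -⅛ - 79*√10/57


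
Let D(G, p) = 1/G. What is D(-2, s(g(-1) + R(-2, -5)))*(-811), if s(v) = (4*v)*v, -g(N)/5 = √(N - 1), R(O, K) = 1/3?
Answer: 811/2 ≈ 405.50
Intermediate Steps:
R(O, K) = ⅓
g(N) = -5*√(-1 + N) (g(N) = -5*√(N - 1) = -5*√(-1 + N))
s(v) = 4*v²
D(-2, s(g(-1) + R(-2, -5)))*(-811) = -811/(-2) = -½*(-811) = 811/2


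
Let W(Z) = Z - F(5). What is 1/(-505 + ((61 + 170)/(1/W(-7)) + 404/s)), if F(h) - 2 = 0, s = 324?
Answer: -81/209203 ≈ -0.00038718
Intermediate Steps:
F(h) = 2 (F(h) = 2 + 0 = 2)
W(Z) = -2 + Z (W(Z) = Z - 1*2 = Z - 2 = -2 + Z)
1/(-505 + ((61 + 170)/(1/W(-7)) + 404/s)) = 1/(-505 + ((61 + 170)/(1/(-2 - 7)) + 404/324)) = 1/(-505 + (231/(1/(-9)) + 404*(1/324))) = 1/(-505 + (231/(-1/9) + 101/81)) = 1/(-505 + (231*(-9) + 101/81)) = 1/(-505 + (-2079 + 101/81)) = 1/(-505 - 168298/81) = 1/(-209203/81) = -81/209203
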